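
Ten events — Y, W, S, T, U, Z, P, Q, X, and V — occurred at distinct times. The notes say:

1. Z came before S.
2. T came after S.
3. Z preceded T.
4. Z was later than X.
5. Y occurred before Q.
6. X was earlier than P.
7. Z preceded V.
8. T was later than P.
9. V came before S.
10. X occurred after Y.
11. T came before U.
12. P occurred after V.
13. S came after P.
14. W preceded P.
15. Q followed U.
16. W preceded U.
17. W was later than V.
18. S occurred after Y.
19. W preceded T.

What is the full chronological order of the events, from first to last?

Y, X, Z, V, W, P, S, T, U, Q

The constraints fix every adjacent pair, so only one ordering works:
Y → X → Z → V → W → P → S → T → U → Q.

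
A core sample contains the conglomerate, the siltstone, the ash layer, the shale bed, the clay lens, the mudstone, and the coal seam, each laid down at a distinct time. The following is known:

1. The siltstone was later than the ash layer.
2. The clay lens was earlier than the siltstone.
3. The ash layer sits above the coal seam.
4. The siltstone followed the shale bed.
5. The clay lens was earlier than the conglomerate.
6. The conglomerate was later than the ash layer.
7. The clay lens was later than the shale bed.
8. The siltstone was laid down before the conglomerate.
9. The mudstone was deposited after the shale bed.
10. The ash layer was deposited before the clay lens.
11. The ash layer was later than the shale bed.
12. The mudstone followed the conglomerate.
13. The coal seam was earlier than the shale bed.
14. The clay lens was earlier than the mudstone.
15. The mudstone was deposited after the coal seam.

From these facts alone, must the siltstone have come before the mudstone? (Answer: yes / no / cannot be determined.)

Chain the constraints: the siltstone → the conglomerate → the mudstone. Each link is directly stated, so the siltstone comes before the mudstone.

yes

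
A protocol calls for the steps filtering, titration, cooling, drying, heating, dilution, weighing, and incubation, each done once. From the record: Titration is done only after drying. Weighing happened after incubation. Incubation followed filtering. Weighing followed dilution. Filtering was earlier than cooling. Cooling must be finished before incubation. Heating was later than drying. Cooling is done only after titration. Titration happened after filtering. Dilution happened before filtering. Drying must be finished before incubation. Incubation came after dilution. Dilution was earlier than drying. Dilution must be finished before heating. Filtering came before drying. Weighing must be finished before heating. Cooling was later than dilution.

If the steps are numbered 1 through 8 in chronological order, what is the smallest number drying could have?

Dilution and filtering must both come before drying — 2 forced predecessors.
Nothing else is forced ahead of drying, so its earliest slot is position 2 + 1 = 3.

3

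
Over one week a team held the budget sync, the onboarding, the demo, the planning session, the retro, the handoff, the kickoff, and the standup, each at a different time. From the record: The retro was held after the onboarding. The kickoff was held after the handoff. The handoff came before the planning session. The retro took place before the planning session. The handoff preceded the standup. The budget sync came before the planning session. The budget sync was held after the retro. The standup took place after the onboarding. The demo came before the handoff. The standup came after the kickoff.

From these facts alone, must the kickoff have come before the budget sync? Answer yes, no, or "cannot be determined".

No chain of stated constraints runs from the kickoff to the budget sync, and none runs from the budget sync to the kickoff either.
So the relative order of the kickoff and the budget sync is not fixed by the given facts.

cannot be determined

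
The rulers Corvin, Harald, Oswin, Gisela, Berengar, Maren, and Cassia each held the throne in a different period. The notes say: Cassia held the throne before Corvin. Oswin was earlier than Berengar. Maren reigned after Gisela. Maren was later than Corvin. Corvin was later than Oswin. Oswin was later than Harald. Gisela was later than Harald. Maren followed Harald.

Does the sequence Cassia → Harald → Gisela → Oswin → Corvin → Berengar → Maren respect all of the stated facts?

yes

Check each stated constraint against the proposed order — e.g. Cassia is ahead of Corvin; Harald is ahead of Maren. Every pair is in the required order; nothing is violated.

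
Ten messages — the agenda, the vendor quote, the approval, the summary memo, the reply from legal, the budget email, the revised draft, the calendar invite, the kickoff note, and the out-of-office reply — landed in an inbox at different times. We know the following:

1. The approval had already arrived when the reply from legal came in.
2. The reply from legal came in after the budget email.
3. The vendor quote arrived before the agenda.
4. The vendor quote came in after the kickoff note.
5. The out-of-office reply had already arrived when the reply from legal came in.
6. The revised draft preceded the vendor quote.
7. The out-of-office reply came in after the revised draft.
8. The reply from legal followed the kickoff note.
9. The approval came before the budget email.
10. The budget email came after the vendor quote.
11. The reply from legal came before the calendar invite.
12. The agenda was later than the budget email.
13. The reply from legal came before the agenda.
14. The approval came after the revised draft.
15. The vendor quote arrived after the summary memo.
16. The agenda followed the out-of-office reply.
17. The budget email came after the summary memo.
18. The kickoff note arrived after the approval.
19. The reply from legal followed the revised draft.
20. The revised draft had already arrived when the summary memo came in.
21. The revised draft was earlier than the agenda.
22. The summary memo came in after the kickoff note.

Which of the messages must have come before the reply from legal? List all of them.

the approval, the budget email, the kickoff note, the out-of-office reply, the revised draft, the summary memo, the vendor quote

Directly stated before the reply from legal: the approval, the budget email, the kickoff note, the out-of-office reply, and the revised draft.
The summary memo reaches the reply from legal via the summary memo → the budget email → the reply from legal.
The vendor quote reaches the reply from legal via the vendor quote → the budget email → the reply from legal.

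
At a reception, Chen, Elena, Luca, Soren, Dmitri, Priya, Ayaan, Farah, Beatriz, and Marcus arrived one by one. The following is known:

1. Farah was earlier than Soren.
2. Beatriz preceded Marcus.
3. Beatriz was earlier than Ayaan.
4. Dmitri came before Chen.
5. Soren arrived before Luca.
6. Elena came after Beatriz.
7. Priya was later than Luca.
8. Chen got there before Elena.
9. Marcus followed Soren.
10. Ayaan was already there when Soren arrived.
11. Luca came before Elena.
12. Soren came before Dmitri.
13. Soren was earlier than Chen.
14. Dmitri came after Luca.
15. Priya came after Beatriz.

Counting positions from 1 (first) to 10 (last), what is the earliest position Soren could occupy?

4

Ayaan, Beatriz, and Farah must all come before Soren — 3 forced predecessors.
Nothing else is forced ahead of Soren, so their earliest slot is position 3 + 1 = 4.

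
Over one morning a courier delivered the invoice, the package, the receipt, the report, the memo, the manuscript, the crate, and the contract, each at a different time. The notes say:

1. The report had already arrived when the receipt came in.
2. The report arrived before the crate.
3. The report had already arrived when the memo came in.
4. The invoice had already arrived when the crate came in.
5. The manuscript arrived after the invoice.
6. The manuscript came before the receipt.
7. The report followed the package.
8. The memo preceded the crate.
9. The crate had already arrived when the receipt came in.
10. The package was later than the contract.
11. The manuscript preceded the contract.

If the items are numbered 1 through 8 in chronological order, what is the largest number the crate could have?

The crate must come before the receipt — 1 item forced after it.
Everything else can be placed before the crate in some valid order, so the crate can sit as late as position 8 − 1 = 7.

7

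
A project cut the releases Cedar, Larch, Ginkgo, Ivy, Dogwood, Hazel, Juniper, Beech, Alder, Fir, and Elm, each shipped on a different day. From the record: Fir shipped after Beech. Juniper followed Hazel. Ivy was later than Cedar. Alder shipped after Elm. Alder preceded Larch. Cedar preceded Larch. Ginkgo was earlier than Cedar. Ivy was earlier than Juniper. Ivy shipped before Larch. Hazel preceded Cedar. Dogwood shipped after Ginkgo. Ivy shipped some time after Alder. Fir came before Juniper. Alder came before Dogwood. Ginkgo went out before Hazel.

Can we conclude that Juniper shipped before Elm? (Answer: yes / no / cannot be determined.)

no

Tracing the constraints gives Elm → Alder → Ivy → Juniper, so Elm must come before Juniper.
That means Juniper cannot be before Elm.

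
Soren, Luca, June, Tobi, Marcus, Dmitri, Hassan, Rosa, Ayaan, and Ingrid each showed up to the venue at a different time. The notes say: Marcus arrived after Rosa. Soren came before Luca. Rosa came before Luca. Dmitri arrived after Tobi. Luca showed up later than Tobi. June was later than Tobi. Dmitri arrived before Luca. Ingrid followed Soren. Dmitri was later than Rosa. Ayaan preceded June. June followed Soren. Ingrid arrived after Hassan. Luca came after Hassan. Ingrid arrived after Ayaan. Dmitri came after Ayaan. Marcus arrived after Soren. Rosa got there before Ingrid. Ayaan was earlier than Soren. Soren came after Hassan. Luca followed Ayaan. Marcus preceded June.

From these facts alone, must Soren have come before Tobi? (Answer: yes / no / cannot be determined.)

No chain of stated constraints runs from Soren to Tobi, and none runs from Tobi to Soren either.
So the relative order of Soren and Tobi is not fixed by the given facts.

cannot be determined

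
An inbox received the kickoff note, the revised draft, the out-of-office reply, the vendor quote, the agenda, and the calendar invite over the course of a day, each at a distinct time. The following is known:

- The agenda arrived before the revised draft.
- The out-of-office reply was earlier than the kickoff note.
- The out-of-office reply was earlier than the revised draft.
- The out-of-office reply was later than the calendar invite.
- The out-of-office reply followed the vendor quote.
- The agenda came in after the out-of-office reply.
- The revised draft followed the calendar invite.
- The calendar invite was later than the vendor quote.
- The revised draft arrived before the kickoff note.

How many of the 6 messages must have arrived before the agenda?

Directly stated before the agenda: the out-of-office reply.
The calendar invite reaches the agenda via the calendar invite → the out-of-office reply → the agenda.
The vendor quote reaches the agenda via the vendor quote → the out-of-office reply → the agenda.
That's the calendar invite, the out-of-office reply, and the vendor quote — 3 in all.

3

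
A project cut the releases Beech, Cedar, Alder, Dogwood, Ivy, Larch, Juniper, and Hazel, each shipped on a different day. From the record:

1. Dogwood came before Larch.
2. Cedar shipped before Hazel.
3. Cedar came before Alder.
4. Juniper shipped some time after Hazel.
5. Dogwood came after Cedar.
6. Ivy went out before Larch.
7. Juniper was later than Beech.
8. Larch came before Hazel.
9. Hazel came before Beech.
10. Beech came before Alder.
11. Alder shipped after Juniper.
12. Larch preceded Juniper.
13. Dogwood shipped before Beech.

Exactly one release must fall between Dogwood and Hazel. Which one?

Tracing the constraints gives Dogwood → Larch → Hazel, so Larch sits after Dogwood and before Hazel.
No other release is forced both after Dogwood and before Hazel.

Larch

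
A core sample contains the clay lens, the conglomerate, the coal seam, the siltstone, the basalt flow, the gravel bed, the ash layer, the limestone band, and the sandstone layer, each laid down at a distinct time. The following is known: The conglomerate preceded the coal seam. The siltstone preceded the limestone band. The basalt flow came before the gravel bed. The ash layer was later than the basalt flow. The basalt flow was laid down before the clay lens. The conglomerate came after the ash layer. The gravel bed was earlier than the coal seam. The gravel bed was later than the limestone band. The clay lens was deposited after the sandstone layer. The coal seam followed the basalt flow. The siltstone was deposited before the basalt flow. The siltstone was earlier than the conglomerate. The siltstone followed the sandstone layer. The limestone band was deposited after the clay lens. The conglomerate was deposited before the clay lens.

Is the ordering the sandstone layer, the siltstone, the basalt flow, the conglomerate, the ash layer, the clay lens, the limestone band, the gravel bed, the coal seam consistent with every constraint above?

no

The constraints require the ash layer before the conglomerate, but in the proposed sequence the conglomerate appears ahead of the ash layer. That one violation is enough.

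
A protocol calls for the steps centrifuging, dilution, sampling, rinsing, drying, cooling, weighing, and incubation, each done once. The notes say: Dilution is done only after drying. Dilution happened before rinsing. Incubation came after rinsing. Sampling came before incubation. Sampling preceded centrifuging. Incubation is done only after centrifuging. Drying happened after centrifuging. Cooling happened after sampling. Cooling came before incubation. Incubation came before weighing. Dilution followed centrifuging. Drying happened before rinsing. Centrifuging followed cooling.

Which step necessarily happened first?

sampling

Sampling has a chain of constraints placing it before every other step, so sampling must be first.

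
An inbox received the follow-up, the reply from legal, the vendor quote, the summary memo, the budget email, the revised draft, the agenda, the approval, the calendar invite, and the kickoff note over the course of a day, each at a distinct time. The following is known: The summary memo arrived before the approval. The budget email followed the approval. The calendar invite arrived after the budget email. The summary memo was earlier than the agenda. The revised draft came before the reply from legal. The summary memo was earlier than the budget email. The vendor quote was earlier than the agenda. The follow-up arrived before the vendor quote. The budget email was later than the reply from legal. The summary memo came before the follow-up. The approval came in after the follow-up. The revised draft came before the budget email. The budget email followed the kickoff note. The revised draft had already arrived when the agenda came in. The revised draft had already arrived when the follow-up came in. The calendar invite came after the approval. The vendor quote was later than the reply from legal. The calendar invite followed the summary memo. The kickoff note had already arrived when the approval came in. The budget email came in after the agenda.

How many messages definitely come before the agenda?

Directly stated before the agenda: the revised draft, the summary memo, and the vendor quote.
The follow-up reaches the agenda via the follow-up → the vendor quote → the agenda.
The reply from legal reaches the agenda via the reply from legal → the vendor quote → the agenda.
That's the follow-up, the reply from legal, the revised draft, the summary memo, and the vendor quote — 5 in all.

5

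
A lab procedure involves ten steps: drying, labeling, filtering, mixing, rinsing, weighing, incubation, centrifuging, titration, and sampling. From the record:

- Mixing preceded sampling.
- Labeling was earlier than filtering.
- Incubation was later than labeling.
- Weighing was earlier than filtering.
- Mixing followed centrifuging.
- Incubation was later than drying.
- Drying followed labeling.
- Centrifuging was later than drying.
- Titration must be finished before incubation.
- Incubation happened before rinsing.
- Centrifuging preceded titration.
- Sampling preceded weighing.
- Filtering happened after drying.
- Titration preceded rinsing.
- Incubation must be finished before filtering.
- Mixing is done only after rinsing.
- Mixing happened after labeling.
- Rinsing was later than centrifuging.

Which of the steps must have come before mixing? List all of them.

Directly stated before mixing: centrifuging, labeling, and rinsing.
Drying reaches mixing via drying → centrifuging → mixing.
Incubation reaches mixing via incubation → rinsing → mixing.
Titration reaches mixing via titration → rinsing → mixing.

centrifuging, drying, incubation, labeling, rinsing, titration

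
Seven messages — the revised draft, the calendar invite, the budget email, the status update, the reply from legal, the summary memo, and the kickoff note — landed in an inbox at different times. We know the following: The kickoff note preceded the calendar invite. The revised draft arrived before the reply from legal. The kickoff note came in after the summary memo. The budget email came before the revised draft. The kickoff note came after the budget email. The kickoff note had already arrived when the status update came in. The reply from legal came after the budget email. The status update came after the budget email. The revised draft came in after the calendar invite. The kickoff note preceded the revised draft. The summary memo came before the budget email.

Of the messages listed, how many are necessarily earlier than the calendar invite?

3

Directly stated before the calendar invite: the kickoff note.
The budget email reaches the calendar invite via the budget email → the kickoff note → the calendar invite.
The summary memo reaches the calendar invite via the summary memo → the kickoff note → the calendar invite.
No chain forces the reply from legal (or any of the others) ahead of the calendar invite.
That's the budget email, the kickoff note, and the summary memo — 3 in all.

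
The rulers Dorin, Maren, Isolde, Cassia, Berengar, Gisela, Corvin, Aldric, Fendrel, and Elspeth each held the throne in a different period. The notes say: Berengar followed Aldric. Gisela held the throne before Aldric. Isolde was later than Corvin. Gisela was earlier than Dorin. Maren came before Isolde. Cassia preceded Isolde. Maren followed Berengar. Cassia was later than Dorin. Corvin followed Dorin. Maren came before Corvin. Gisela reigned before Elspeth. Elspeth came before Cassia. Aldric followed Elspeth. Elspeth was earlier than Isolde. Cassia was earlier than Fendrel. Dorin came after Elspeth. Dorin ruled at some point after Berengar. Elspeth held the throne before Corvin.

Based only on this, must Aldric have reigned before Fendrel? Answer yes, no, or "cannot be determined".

yes

Chain the constraints: Aldric → Berengar → Dorin → Cassia → Fendrel. Each link is directly stated, so Aldric comes before Fendrel.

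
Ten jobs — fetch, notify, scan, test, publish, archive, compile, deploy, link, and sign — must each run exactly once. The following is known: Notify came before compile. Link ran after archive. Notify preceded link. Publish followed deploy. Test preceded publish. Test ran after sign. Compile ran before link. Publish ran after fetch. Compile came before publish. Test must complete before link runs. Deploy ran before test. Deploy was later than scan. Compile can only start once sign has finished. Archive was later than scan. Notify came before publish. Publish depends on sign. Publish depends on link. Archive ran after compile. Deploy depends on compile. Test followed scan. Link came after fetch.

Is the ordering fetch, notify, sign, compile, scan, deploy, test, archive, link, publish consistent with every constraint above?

Check each stated constraint against the proposed order — e.g. notify is ahead of publish; fetch is ahead of publish. Every pair is in the required order; nothing is violated.

yes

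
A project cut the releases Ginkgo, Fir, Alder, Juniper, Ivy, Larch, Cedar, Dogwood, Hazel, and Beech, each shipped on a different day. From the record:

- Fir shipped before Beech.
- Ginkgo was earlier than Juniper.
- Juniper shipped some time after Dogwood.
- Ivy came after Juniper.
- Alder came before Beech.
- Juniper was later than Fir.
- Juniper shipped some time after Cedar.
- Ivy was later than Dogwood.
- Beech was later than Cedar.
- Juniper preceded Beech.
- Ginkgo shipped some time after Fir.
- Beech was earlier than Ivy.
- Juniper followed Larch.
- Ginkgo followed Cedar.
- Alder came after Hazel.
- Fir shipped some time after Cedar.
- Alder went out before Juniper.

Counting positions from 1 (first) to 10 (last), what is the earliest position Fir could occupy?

2

Cedar must come before Fir — 1 forced predecessor.
Nothing else is forced ahead of Fir, so its earliest slot is position 1 + 1 = 2.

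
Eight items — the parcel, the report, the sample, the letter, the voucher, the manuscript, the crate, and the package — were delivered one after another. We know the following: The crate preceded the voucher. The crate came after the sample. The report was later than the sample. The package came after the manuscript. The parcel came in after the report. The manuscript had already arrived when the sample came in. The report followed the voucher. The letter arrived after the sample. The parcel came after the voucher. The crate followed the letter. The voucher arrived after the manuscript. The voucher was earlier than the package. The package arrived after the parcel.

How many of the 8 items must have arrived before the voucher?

Directly stated before the voucher: the crate and the manuscript.
The letter reaches the voucher via the letter → the crate → the voucher.
The sample reaches the voucher via the sample → the crate → the voucher.
No chain forces the report (or any of the others) ahead of the voucher.
That's the crate, the letter, the manuscript, and the sample — 4 in all.

4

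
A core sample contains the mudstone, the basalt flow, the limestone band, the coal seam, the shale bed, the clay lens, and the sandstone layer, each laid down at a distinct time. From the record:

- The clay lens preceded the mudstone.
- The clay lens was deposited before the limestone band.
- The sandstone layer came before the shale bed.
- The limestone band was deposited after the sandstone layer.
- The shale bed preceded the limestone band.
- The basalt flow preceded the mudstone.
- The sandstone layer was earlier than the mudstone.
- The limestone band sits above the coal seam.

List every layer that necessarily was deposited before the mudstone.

the basalt flow, the clay lens, the sandstone layer

Directly stated before the mudstone: the basalt flow, the clay lens, and the sandstone layer.
No chain forces the limestone band (or any of the others) ahead of the mudstone.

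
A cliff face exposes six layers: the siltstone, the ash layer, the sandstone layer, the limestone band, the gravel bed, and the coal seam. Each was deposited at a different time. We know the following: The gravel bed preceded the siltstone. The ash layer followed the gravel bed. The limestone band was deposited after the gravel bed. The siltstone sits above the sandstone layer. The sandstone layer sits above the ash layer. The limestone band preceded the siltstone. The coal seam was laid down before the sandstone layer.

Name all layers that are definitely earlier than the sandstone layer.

the ash layer, the coal seam, the gravel bed

Directly stated before the sandstone layer: the ash layer and the coal seam.
The gravel bed reaches the sandstone layer via the gravel bed → the ash layer → the sandstone layer.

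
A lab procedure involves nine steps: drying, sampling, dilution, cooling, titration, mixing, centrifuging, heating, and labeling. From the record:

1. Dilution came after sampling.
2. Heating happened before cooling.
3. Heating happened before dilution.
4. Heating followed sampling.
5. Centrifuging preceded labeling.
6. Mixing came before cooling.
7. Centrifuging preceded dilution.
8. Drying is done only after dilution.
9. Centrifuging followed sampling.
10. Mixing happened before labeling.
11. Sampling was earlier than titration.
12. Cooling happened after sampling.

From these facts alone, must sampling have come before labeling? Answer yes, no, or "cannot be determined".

yes

Chain the constraints: sampling → centrifuging → labeling. Each link is directly stated, so sampling comes before labeling.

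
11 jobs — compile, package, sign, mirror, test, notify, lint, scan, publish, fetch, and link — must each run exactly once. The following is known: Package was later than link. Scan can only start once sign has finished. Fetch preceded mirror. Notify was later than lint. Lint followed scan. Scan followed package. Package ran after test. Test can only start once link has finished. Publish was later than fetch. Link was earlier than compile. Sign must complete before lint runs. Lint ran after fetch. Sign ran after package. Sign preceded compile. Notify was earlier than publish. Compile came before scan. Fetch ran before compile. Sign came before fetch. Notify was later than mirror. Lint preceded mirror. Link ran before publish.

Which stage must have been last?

publish

Every other stage has a chain of constraints placing it before publish, so publish is last.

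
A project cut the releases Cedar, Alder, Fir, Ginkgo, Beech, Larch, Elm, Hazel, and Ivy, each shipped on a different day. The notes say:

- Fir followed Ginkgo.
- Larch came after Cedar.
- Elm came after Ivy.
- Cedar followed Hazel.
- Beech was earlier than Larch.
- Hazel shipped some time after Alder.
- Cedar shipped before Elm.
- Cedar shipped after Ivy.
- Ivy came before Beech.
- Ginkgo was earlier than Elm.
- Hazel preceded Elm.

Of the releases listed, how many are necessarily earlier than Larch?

Directly stated before Larch: Beech and Cedar.
Alder reaches Larch via Alder → Hazel → Cedar → Larch.
Hazel reaches Larch via Hazel → Cedar → Larch.
Ivy reaches Larch via Ivy → Cedar → Larch.
No chain forces Ginkgo (or any of the others) ahead of Larch.
That's Alder, Beech, Cedar, Hazel, and Ivy — 5 in all.

5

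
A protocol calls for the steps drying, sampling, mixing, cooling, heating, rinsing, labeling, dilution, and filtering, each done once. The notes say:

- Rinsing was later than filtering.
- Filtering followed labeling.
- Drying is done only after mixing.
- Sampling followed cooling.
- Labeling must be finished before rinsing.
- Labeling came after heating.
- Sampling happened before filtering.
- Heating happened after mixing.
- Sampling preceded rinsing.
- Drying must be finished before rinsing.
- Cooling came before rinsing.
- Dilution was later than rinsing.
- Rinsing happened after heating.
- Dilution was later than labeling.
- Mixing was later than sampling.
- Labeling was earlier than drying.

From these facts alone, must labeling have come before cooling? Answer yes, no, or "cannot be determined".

Tracing the constraints gives cooling → sampling → mixing → heating → labeling, so cooling must come before labeling.
That means labeling cannot be before cooling.

no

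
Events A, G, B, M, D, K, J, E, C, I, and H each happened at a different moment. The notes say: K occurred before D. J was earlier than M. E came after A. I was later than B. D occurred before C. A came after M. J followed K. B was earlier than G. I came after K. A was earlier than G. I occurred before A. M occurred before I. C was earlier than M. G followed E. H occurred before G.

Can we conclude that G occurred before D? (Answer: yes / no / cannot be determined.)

no

Tracing the constraints gives D → C → M → A → G, so D must come before G.
That means G cannot be before D.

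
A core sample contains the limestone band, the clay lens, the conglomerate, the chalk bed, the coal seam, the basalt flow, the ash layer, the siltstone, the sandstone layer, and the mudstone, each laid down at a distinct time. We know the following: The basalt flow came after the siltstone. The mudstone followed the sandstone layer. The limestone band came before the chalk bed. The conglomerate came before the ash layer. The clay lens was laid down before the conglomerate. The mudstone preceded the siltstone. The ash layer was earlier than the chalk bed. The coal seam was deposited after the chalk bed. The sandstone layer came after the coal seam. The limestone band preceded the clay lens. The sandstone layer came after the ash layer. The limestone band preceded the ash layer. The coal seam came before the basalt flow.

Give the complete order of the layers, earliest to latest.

the limestone band, the clay lens, the conglomerate, the ash layer, the chalk bed, the coal seam, the sandstone layer, the mudstone, the siltstone, the basalt flow

The constraints fix every adjacent pair, so only one ordering works:
the limestone band → the clay lens → the conglomerate → the ash layer → the chalk bed → the coal seam → the sandstone layer → the mudstone → the siltstone → the basalt flow.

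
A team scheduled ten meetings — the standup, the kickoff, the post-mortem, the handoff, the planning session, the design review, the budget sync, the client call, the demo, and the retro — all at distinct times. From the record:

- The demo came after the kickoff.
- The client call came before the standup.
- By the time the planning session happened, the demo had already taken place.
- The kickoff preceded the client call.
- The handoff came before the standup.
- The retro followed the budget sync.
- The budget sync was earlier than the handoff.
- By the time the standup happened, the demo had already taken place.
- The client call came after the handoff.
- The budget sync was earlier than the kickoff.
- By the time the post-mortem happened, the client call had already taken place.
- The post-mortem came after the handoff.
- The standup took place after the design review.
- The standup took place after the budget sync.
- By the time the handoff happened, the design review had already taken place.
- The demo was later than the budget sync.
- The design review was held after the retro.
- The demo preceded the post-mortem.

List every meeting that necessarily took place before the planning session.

Directly stated before the planning session: the demo.
The budget sync reaches the planning session via the budget sync → the demo → the planning session.
The kickoff reaches the planning session via the kickoff → the demo → the planning session.
No chain forces the standup (or any of the others) ahead of the planning session.

the budget sync, the demo, the kickoff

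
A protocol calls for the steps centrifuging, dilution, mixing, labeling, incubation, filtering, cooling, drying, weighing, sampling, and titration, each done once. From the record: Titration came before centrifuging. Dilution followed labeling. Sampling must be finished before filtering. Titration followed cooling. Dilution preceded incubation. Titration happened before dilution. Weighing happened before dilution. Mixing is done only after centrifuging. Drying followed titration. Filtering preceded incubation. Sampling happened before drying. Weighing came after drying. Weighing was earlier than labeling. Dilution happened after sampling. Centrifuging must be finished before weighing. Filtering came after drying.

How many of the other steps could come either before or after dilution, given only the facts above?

2

Forced before dilution: centrifuging, cooling, drying, labeling, sampling, titration, and weighing; forced after dilution: incubation.
That leaves filtering and mixing with no forced order relative to dilution — 2.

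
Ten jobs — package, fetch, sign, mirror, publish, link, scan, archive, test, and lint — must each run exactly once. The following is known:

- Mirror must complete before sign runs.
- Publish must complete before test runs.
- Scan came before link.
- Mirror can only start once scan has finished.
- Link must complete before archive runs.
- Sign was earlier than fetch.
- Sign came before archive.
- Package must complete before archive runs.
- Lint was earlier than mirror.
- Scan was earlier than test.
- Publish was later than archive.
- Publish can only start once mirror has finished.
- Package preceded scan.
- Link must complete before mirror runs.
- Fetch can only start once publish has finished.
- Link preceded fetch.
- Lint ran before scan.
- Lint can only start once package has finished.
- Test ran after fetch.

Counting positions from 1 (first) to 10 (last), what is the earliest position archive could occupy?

Link, lint, mirror, package, scan, and sign must all come before archive — 6 forced predecessors.
Nothing else is forced ahead of archive, so its earliest slot is position 6 + 1 = 7.

7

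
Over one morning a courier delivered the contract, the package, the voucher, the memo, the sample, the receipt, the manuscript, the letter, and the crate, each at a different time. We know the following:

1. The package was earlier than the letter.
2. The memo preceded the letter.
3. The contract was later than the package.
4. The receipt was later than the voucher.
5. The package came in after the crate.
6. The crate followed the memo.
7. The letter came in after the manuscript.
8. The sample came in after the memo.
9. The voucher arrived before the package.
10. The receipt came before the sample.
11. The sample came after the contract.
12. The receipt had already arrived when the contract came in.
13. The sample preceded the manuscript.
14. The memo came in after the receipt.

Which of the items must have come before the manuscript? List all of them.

the contract, the crate, the memo, the package, the receipt, the sample, the voucher

Directly stated before the manuscript: the sample.
The contract reaches the manuscript via the contract → the sample → the manuscript.
The crate reaches the manuscript via the crate → the package → the contract → the sample → the manuscript.
The memo reaches the manuscript via the memo → the sample → the manuscript.
Likewise the package, the receipt, and the voucher each reach the manuscript by chaining the stated constraints.
No chain forces the letter ahead of the manuscript.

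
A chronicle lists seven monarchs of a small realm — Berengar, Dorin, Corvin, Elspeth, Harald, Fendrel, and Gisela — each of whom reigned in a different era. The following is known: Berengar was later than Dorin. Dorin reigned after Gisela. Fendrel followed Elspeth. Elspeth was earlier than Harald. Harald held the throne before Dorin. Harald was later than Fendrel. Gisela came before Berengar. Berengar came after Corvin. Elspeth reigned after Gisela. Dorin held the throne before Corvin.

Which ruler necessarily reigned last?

Every other ruler has a chain of constraints placing them before Berengar, so Berengar is last.

Berengar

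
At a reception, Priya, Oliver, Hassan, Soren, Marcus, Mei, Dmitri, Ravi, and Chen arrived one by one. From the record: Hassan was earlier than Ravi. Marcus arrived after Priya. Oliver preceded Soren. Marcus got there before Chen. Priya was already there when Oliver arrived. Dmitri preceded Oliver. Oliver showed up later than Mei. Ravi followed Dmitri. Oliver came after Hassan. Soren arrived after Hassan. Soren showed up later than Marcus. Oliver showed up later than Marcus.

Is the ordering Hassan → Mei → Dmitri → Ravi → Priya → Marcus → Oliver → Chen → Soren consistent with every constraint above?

yes

Check each stated constraint against the proposed order — e.g. Hassan is ahead of Oliver; Hassan is ahead of Soren. Every pair is in the required order; nothing is violated.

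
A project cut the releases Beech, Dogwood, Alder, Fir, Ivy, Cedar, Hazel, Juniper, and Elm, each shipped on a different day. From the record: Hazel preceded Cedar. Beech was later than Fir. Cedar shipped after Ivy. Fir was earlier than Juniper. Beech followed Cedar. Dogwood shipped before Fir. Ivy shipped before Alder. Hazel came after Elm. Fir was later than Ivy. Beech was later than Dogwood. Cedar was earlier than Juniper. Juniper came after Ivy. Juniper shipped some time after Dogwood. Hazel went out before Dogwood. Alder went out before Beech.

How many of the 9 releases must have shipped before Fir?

Directly stated before Fir: Dogwood and Ivy.
Elm reaches Fir via Elm → Hazel → Dogwood → Fir.
Hazel reaches Fir via Hazel → Dogwood → Fir.
No chain forces Alder (or any of the others) ahead of Fir.
That's Dogwood, Elm, Hazel, and Ivy — 4 in all.

4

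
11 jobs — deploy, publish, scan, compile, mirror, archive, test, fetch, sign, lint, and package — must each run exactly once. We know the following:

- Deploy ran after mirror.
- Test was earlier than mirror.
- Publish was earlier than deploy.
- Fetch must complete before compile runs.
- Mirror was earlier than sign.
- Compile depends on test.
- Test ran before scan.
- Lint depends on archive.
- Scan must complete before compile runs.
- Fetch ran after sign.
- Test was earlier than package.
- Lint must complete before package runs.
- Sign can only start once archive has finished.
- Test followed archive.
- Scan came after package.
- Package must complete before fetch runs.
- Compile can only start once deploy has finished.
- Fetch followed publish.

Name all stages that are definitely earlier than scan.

Directly stated before scan: package and test.
Archive reaches scan via archive → test → scan.
Lint reaches scan via lint → package → scan.
No chain forces fetch (or any of the others) ahead of scan.

archive, lint, package, test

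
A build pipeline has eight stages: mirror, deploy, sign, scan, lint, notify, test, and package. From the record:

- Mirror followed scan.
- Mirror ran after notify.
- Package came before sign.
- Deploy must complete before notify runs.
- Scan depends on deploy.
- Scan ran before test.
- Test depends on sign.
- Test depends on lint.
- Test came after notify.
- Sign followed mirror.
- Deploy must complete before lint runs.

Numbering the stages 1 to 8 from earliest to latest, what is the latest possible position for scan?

Scan must come before mirror, sign, and test — 3 stages forced after it.
Everything else can be placed before scan in some valid order, so scan can sit as late as position 8 − 3 = 5.

5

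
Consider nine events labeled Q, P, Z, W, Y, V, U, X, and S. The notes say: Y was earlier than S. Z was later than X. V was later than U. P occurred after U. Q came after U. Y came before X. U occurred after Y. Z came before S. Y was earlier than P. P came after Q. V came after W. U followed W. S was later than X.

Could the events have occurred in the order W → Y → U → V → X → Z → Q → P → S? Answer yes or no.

Check each stated constraint against the proposed order — e.g. Y is ahead of P; Y is ahead of S. Every pair is in the required order; nothing is violated.

yes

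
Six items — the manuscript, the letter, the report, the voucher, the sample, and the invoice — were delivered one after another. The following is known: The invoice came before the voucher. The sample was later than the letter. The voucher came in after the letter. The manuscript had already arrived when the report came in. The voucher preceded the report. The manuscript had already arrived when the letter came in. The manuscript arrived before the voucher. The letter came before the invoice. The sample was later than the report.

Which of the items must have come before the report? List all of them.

the invoice, the letter, the manuscript, the voucher

Directly stated before the report: the manuscript and the voucher.
The invoice reaches the report via the invoice → the voucher → the report.
The letter reaches the report via the letter → the voucher → the report.
No chain forces the sample ahead of the report.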